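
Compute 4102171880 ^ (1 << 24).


4102171880 ^ (1 << 24) = 4102171880 ^ 16777216 = 4118949096

4118949096


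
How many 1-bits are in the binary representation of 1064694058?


0b111111011101011111000100101010 has 19 set bits

19


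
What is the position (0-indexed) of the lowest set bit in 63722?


0b1111100011101010. Lowest set bit at position 1

1


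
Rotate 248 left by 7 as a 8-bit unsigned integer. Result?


Rotate 0b11111000 left by 7 (8-bit) = 0b1111100 = 124

124


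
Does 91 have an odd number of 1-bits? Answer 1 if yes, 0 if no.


0b1011011 has 5 ones => parity 1

1


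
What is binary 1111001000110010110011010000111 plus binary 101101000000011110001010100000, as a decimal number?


1111001000110010110011010000111 + 101101000000011110001010100000 = 10100110000110110100100100100111 = 2786806055

2786806055


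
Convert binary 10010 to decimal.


10010 in decimal = 18

18


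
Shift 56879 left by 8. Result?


0b1101111000101111 << 8 = 0b110111100010111100000000 = 14561024

14561024


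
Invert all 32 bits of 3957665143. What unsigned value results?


3957665143 ^ 4294967295 = 337302152

337302152


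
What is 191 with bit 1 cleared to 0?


191 & ~(1 << 1) = 189

189


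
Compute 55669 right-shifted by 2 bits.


0b1101100101110101 >> 2 = 0b11011001011101 = 13917

13917


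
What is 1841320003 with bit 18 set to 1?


1841320003 | (1 << 18) = 1841320003 | 262144 = 1841582147

1841582147


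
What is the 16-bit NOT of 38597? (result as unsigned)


~0b1001011011000101 = 0b110100100111010 = 26938 (16-bit unsigned)

26938


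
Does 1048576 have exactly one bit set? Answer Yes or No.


0b100000000000000000000. Only one bit set => Yes

Yes


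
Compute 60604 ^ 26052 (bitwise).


0b1110110010111100 ^ 0b110010111000100 = 0b1000100101111000 = 35192

35192


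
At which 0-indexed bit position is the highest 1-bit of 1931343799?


0b1110011000111011111011110110111. Highest set bit at position 30

30


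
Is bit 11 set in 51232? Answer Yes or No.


0b1100100000100000, bit 11 = 1. Yes

Yes


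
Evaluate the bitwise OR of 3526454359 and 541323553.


0b11010010001100010110110001010111 | 0b100000010000111111000100100001 = 0b11110010011100111111110101110111 = 4067687799

4067687799


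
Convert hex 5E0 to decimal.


5E0 hex = 1504 decimal

1504


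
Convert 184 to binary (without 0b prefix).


184 = 10111000 in binary

10111000


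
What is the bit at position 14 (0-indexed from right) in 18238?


0b100011100111110, position 14 = 1

1


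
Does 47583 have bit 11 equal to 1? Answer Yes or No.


0b1011100111011111, bit 11 = 1. Yes

Yes


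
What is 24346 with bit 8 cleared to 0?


24346 & ~(1 << 8) = 24090

24090


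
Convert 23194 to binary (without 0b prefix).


23194 = 101101010011010 in binary

101101010011010


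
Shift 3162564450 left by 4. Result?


0b10111100100000001110011101100010 << 4 = 0b101111001000000011100111011000100000 = 50601031200

50601031200


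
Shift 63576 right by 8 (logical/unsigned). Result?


0b1111100001011000 >> 8 = 0b11111000 = 248

248


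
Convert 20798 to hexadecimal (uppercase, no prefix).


20798 = 513E hex

513E


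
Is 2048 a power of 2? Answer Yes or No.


0b100000000000. Only one bit set => Yes

Yes


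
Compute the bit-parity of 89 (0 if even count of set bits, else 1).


0b1011001 has 4 ones => parity 0

0


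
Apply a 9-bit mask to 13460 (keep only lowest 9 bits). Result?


13460 & 511 = 148

148


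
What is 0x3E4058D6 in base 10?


3E4058D6 hex = 1044404438 decimal

1044404438


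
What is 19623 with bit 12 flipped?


19623 ^ (1 << 12) = 19623 ^ 4096 = 23719

23719


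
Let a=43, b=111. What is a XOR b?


43 ^ 111 = 68

68


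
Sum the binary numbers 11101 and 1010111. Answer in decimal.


11101 + 1010111 = 1110100 = 116

116


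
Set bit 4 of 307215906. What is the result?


307215906 | (1 << 4) = 307215906 | 16 = 307215922

307215922


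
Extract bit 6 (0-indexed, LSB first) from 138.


0b10001010, position 6 = 0

0


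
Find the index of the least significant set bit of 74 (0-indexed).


0b1001010. Lowest set bit at position 1

1


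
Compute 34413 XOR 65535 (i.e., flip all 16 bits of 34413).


34413 ^ 65535 = 31122

31122


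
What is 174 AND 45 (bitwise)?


0b10101110 & 0b101101 = 0b101100 = 44

44


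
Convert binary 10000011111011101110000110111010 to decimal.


10000011111011101110000110111010 in decimal = 2213470650

2213470650


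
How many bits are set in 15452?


0b11110001011100 has 8 set bits

8


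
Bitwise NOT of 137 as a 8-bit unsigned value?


~0b10001001 = 0b1110110 = 118 (8-bit unsigned)

118


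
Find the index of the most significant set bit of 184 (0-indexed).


0b10111000. Highest set bit at position 7

7


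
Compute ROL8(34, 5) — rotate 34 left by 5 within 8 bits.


Rotate 0b100010 left by 5 (8-bit) = 0b1000100 = 68

68


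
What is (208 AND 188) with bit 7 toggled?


Step 1: 208 & 188 = 144
Step 2: 144 ^ (1 << 7) = 144 ^ 128 = 16

16


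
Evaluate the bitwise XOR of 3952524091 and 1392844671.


0b11101011100101101011101100111011 ^ 0b1010011000001010001111101111111 = 0b10111000100100111010010001000100 = 3096683588

3096683588


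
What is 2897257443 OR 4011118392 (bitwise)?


0b10101100101100001010001111100011 | 0b11101111000101001100111100111000 = 0b11101111101101001110111111111011 = 4021612539

4021612539


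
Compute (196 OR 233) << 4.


Step 1: 196 | 233 = 237
Step 2: 237 << 4 = 3792

3792


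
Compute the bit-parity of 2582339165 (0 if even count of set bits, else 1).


0b10011001111010110101111001011101 has 20 ones => parity 0

0


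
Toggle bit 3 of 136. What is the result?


136 ^ (1 << 3) = 136 ^ 8 = 128

128


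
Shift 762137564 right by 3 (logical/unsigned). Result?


0b101101011011010100101111011100 >> 3 = 0b101101011011010100101111011 = 95267195

95267195


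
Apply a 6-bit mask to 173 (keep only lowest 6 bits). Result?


173 & 63 = 45

45


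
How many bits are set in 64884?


0b1111110101110100 has 11 set bits

11


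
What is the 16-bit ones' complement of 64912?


64912 ^ 65535 = 623

623


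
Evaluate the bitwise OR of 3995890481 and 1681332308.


0b11101110001011000111001100110001 | 0b1100100001101110001100001010100 = 0b11101110001111110111101101110101 = 3997137781

3997137781


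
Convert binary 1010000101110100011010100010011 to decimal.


1010000101110100011010100010011 in decimal = 1354380563

1354380563


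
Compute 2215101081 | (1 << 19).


2215101081 | (1 << 19) = 2215101081 | 524288 = 2215625369

2215625369


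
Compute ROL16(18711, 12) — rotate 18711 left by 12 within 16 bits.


Rotate 0b100100100010111 left by 12 (16-bit) = 0b111010010010001 = 29841

29841


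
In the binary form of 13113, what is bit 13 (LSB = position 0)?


0b11001100111001, position 13 = 1

1


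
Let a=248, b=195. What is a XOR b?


248 ^ 195 = 59

59


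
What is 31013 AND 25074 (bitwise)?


0b111100100100101 & 0b110000111110010 = 0b110000100100000 = 24864

24864


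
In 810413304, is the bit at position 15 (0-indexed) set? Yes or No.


0b110000010011011110110011111000, bit 15 = 1. Yes

Yes


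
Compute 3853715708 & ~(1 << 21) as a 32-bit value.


3853715708 & ~(1 << 21) = 3851618556

3851618556


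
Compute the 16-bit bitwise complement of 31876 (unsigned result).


~0b111110010000100 = 0b1000001101111011 = 33659 (16-bit unsigned)

33659


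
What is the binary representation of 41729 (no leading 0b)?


41729 = 1010001100000001 in binary

1010001100000001


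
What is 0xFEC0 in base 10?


FEC0 hex = 65216 decimal

65216


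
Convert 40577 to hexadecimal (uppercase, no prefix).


40577 = 9E81 hex

9E81


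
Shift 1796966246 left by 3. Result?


0b1101011000110111000011101100110 << 3 = 0b1101011000110111000011101100110000 = 14375729968

14375729968


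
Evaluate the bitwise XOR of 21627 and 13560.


0b101010001111011 ^ 0b11010011111000 = 0b110000010000011 = 24707

24707


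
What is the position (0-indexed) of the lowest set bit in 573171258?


0b100010001010011110011000111010. Lowest set bit at position 1

1


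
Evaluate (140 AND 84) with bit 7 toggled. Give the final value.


Step 1: 140 & 84 = 4
Step 2: 4 ^ (1 << 7) = 4 ^ 128 = 132

132


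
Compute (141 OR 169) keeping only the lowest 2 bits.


Step 1: 141 | 169 = 173
Step 2: 173 & 3 = 1

1


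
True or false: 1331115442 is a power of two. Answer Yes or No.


0b1001111010101110011010110110010. Multiple bits set => No

No


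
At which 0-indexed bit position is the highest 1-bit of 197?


0b11000101. Highest set bit at position 7

7


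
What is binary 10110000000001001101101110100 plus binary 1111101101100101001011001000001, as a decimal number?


10110000000001001101101110100 + 1111101101100101001011001000001 = 10010011101100110011000110110101 = 2477994421

2477994421


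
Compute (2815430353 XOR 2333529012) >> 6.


Step 1: 2815430353 ^ 2333529012 = 751230309
Step 2: 751230309 >> 6 = 11737973

11737973


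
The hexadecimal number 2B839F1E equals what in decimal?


2B839F1E hex = 730046238 decimal

730046238


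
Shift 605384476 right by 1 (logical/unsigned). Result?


0b100100000101010110111100011100 >> 1 = 0b10010000010101011011110001110 = 302692238

302692238


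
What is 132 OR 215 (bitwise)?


0b10000100 | 0b11010111 = 0b11010111 = 215

215


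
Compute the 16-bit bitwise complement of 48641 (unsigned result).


~0b1011111000000001 = 0b100000111111110 = 16894 (16-bit unsigned)

16894


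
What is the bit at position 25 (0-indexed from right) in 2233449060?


0b10000101000111111011101001100100, position 25 = 0

0


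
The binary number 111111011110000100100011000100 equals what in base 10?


111111011110000100100011000100 in decimal = 1064847556

1064847556


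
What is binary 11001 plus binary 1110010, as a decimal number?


11001 + 1110010 = 10001011 = 139

139


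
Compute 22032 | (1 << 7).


22032 | (1 << 7) = 22032 | 128 = 22160

22160


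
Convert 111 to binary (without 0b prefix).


111 = 1101111 in binary

1101111


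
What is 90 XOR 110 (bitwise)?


0b1011010 ^ 0b1101110 = 0b110100 = 52

52


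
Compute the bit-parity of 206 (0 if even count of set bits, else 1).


0b11001110 has 5 ones => parity 1

1


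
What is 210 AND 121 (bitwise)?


0b11010010 & 0b1111001 = 0b1010000 = 80

80


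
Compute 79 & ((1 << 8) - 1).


79 & 255 = 79

79


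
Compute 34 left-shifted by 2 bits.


0b100010 << 2 = 0b10001000 = 136

136


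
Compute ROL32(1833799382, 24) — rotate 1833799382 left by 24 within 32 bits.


Rotate 0b1101101010011011000111011010110 left by 24 (32-bit) = 0b11010110011011010100110110001110 = 3597487502

3597487502


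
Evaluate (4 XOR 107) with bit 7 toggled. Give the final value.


Step 1: 4 ^ 107 = 111
Step 2: 111 ^ (1 << 7) = 111 ^ 128 = 239

239


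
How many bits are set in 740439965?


0b101100001000100011011110011101 has 15 set bits

15


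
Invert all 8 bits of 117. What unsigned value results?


117 ^ 255 = 138

138


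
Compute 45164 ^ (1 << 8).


45164 ^ (1 << 8) = 45164 ^ 256 = 45420

45420


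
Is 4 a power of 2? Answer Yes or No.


0b100. Only one bit set => Yes

Yes


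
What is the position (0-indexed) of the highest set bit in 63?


0b111111. Highest set bit at position 5

5


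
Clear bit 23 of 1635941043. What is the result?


1635941043 & ~(1 << 23) = 1627552435

1627552435


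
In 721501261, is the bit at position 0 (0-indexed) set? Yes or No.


0b101011000000010011110001001101, bit 0 = 1. Yes

Yes


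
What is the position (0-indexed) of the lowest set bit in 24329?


0b101111100001001. Lowest set bit at position 0

0


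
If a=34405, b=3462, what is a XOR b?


34405 ^ 3462 = 35811

35811


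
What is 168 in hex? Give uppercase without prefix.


168 = A8 hex

A8


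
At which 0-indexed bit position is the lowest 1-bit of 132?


0b10000100. Lowest set bit at position 2

2


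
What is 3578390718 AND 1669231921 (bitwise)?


0b11010101010010011110100010111110 & 0b1100011011111100111010100110001 = 0b1000001010010000110000000110000 = 1095262256

1095262256


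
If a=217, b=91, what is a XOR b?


217 ^ 91 = 130

130


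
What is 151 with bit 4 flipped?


151 ^ (1 << 4) = 151 ^ 16 = 135

135


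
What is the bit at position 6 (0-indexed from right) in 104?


0b1101000, position 6 = 1

1


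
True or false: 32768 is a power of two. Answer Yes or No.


0b1000000000000000. Only one bit set => Yes

Yes


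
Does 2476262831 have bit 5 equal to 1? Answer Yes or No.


0b10010011100110001100010110101111, bit 5 = 1. Yes

Yes


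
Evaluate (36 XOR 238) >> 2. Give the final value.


Step 1: 36 ^ 238 = 202
Step 2: 202 >> 2 = 50

50


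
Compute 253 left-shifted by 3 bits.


0b11111101 << 3 = 0b11111101000 = 2024

2024


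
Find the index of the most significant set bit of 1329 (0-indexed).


0b10100110001. Highest set bit at position 10

10


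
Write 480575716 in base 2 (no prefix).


480575716 = 11100101001010000000011100100 in binary

11100101001010000000011100100


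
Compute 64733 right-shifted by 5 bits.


0b1111110011011101 >> 5 = 0b11111100110 = 2022

2022


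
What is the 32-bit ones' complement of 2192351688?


2192351688 ^ 4294967295 = 2102615607

2102615607


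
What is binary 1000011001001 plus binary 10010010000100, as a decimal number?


1000011001001 + 10010010000100 = 11010101001101 = 13645

13645


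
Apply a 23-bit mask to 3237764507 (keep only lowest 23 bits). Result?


3237764507 & 8388607 = 8150427

8150427


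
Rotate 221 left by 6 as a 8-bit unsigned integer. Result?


Rotate 0b11011101 left by 6 (8-bit) = 0b1110111 = 119

119


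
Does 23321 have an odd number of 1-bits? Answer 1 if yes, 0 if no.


0b101101100011001 has 8 ones => parity 0

0


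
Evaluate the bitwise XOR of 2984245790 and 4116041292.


0b10110001110111111111101000011110 ^ 0b11110101010101011100111001001100 = 0b1000100100010100011010001010010 = 1149908050

1149908050


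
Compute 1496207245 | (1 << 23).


1496207245 | (1 << 23) = 1496207245 | 8388608 = 1504595853

1504595853


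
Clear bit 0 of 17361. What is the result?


17361 & ~(1 << 0) = 17360

17360


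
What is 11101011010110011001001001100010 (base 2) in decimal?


11101011010110011001001001100010 in decimal = 3948515938

3948515938


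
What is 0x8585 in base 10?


8585 hex = 34181 decimal

34181


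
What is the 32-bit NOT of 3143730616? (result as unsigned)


~0b10111011011000011000010110111000 = 0b1000100100111100111101001000111 = 1151236679 (32-bit unsigned)

1151236679


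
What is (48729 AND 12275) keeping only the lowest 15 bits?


Step 1: 48729 & 12275 = 11857
Step 2: 11857 & 32767 = 11857

11857


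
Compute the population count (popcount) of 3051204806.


0b10110101110111011011000011000110 has 18 set bits

18


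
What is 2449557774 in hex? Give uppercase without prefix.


2449557774 = 9201490E hex

9201490E


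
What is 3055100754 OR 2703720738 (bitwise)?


0b10110110000110010010001101010010 | 0b10100001001001111000000100100010 = 0b10110111001111111010001101110010 = 3074401138

3074401138


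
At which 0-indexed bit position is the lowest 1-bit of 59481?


0b1110100001011001. Lowest set bit at position 0

0


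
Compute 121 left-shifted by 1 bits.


0b1111001 << 1 = 0b11110010 = 242

242


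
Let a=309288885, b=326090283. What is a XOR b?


309288885 ^ 326090283 = 16834974

16834974


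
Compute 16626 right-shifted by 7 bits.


0b100000011110010 >> 7 = 0b10000001 = 129

129


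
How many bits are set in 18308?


0b100011110000100 has 6 set bits

6


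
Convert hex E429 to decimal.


E429 hex = 58409 decimal

58409


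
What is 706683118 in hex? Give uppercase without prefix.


706683118 = 2A1F20EE hex

2A1F20EE


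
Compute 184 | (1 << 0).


184 | (1 << 0) = 184 | 1 = 185

185


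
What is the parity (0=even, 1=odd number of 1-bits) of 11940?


0b10111010100100 has 7 ones => parity 1

1


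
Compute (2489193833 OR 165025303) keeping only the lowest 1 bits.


Step 1: 2489193833 | 165025303 = 2648577919
Step 2: 2648577919 & 1 = 1

1


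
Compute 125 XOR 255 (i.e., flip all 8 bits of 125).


125 ^ 255 = 130

130


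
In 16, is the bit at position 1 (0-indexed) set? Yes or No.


0b10000, bit 1 = 0. No

No


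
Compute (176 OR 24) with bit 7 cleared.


Step 1: 176 | 24 = 184
Step 2: 184 & ~(1 << 7) = 56

56


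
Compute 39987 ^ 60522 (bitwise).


0b1001110000110011 ^ 0b1110110001101010 = 0b111000001011001 = 28761

28761


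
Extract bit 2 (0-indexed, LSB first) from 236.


0b11101100, position 2 = 1

1


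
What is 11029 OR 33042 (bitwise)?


0b10101100010101 | 0b1000000100010010 = 0b1010101100010111 = 43799

43799


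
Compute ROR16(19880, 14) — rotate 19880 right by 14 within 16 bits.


Rotate 0b100110110101000 right by 14 (16-bit) = 0b11011010100001 = 13985

13985


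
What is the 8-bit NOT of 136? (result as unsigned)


~0b10001000 = 0b1110111 = 119 (8-bit unsigned)

119


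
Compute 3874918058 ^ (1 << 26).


3874918058 ^ (1 << 26) = 3874918058 ^ 67108864 = 3807809194

3807809194


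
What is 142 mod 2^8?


142 & 255 = 142

142


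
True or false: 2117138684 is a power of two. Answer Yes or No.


0b1111110001100001111100011111100. Multiple bits set => No

No


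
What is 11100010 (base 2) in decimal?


11100010 in decimal = 226

226


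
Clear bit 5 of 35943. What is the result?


35943 & ~(1 << 5) = 35911

35911


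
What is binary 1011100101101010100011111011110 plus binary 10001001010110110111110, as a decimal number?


1011100101101010100011111011110 + 10001001010110110111110 = 1011100111110011111010110011100 = 1559885212

1559885212


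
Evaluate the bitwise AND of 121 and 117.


0b1111001 & 0b1110101 = 0b1110001 = 113

113


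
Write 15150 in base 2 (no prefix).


15150 = 11101100101110 in binary

11101100101110


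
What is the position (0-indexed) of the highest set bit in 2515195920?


0b10010101111010101101100000010000. Highest set bit at position 31

31


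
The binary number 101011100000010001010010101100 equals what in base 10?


101011100000010001010010101100 in decimal = 729879724

729879724


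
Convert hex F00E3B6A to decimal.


F00E3B6A hex = 4027464554 decimal

4027464554


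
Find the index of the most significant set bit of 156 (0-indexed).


0b10011100. Highest set bit at position 7

7


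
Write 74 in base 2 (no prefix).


74 = 1001010 in binary

1001010


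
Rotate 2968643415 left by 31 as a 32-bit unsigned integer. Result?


Rotate 0b10110000111100011110011101010111 left by 31 (32-bit) = 0b11011000011110001111001110101011 = 3631805355

3631805355


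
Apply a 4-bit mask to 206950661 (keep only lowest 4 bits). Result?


206950661 & 15 = 5

5


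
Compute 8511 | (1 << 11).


8511 | (1 << 11) = 8511 | 2048 = 10559

10559


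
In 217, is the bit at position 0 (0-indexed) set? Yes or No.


0b11011001, bit 0 = 1. Yes

Yes


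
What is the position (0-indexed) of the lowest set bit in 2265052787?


0b10000111000000011111011001110011. Lowest set bit at position 0

0


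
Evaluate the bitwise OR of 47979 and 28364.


0b1011101101101011 | 0b110111011001100 = 0b1111111111101111 = 65519

65519


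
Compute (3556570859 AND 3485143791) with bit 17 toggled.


Step 1: 3556570859 & 3485143791 = 3283620587
Step 2: 3283620587 ^ (1 << 17) = 3283620587 ^ 131072 = 3283751659

3283751659


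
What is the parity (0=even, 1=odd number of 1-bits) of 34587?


0b1000011100011011 has 8 ones => parity 0

0


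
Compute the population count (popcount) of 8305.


0b10000001110001 has 5 set bits

5


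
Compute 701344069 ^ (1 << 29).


701344069 ^ (1 << 29) = 701344069 ^ 536870912 = 164473157

164473157


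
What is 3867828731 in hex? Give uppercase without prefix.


3867828731 = E68A61FB hex

E68A61FB


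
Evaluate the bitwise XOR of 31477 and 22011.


0b111101011110101 ^ 0b101010111111011 = 0b10111100001110 = 12046

12046


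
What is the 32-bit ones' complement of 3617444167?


3617444167 ^ 4294967295 = 677523128

677523128


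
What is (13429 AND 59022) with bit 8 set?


Step 1: 13429 & 59022 = 9220
Step 2: 9220 | (1 << 8) = 9220 | 256 = 9476

9476


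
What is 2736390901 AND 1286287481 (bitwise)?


0b10100011000110100000001011110101 & 0b1001100101010110011000001111001 = 0b10100000000001110001 = 655473

655473


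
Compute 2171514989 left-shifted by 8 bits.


0b10000001011011101011000001101101 << 8 = 0b1000000101101110101100000110110100000000 = 555907837184

555907837184


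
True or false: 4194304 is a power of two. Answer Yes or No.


0b10000000000000000000000. Only one bit set => Yes

Yes


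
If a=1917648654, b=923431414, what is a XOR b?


1917648654 ^ 923431414 = 1162252024

1162252024


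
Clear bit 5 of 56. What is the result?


56 & ~(1 << 5) = 24

24


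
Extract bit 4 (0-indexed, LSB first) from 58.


0b111010, position 4 = 1

1


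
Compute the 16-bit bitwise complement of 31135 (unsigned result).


~0b111100110011111 = 0b1000011001100000 = 34400 (16-bit unsigned)

34400


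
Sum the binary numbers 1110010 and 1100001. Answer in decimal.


1110010 + 1100001 = 11010011 = 211

211


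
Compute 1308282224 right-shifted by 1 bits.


0b1001101111110101100110101110000 >> 1 = 0b100110111111010110011010111000 = 654141112

654141112


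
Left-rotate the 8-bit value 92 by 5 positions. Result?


Rotate 0b1011100 left by 5 (8-bit) = 0b10001011 = 139

139


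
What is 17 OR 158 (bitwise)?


0b10001 | 0b10011110 = 0b10011111 = 159

159


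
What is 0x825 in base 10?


825 hex = 2085 decimal

2085


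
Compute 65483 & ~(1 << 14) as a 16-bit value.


65483 & ~(1 << 14) = 49099

49099


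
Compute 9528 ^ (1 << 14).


9528 ^ (1 << 14) = 9528 ^ 16384 = 25912

25912


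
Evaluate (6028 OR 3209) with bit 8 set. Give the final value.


Step 1: 6028 | 3209 = 8077
Step 2: 8077 | (1 << 8) = 8077 | 256 = 8077

8077


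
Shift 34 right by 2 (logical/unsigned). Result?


0b100010 >> 2 = 0b1000 = 8

8


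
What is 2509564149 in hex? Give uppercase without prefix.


2509564149 = 9594E8F5 hex

9594E8F5


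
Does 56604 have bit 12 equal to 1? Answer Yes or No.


0b1101110100011100, bit 12 = 1. Yes

Yes


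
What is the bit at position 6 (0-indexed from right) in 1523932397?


0b1011010110101010101110011101101, position 6 = 1

1


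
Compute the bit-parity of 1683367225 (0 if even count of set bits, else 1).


0b1100100010101100010010100111001 has 14 ones => parity 0

0


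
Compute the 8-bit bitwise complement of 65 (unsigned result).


~0b1000001 = 0b10111110 = 190 (8-bit unsigned)

190


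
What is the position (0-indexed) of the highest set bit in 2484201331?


0b10010100000100011110011101110011. Highest set bit at position 31

31


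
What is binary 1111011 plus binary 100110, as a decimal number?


1111011 + 100110 = 10100001 = 161

161


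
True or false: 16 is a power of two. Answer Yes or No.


0b10000. Only one bit set => Yes

Yes


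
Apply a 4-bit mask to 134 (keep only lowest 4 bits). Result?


134 & 15 = 6

6


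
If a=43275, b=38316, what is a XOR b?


43275 ^ 38316 = 15527

15527


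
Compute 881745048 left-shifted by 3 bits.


0b110100100011100101110010011000 << 3 = 0b110100100011100101110010011000000 = 7053960384

7053960384


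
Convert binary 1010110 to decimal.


1010110 in decimal = 86

86


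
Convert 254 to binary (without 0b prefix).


254 = 11111110 in binary

11111110


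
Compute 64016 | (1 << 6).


64016 | (1 << 6) = 64016 | 64 = 64080

64080


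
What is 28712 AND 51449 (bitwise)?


0b111000000101000 & 0b1100100011111001 = 0b100000000101000 = 16424

16424


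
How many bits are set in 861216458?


0b110011010101010001111011001010 has 16 set bits

16


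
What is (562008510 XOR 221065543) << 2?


Step 1: 562008510 ^ 221065543 = 743612665
Step 2: 743612665 << 2 = 2974450660

2974450660


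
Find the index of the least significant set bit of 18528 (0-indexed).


0b100100001100000. Lowest set bit at position 5

5


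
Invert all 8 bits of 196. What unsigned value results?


196 ^ 255 = 59

59


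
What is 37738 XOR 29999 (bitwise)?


0b1001001101101010 ^ 0b111010100101111 = 0b1110011001000101 = 58949

58949


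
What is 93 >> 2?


0b1011101 >> 2 = 0b10111 = 23

23


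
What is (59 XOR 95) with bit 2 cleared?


Step 1: 59 ^ 95 = 100
Step 2: 100 & ~(1 << 2) = 96

96


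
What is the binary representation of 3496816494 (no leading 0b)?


3496816494 = 11010000011011010010111101101110 in binary

11010000011011010010111101101110


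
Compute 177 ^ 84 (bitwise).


0b10110001 ^ 0b1010100 = 0b11100101 = 229

229


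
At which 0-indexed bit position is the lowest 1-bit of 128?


0b10000000. Lowest set bit at position 7

7


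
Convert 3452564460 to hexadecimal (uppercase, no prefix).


3452564460 = CDC9F3EC hex

CDC9F3EC


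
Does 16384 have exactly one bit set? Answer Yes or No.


0b100000000000000. Only one bit set => Yes

Yes


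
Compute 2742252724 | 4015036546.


0b10100011011100110111010010110100 | 0b11101111010100001001100010000010 = 0b11101111011100111111110010110110 = 4017355958

4017355958


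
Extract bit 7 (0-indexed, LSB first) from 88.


0b1011000, position 7 = 0

0


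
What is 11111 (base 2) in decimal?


11111 in decimal = 31

31


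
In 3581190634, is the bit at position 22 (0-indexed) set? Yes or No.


0b11010101011101001010000111101010, bit 22 = 1. Yes

Yes


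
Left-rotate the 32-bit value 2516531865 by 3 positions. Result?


Rotate 0b10010101111111110011101010011001 left by 3 (32-bit) = 0b10101111111110011101010011001100 = 2952385740

2952385740


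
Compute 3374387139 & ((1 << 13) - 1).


3374387139 & 8191 = 4035

4035


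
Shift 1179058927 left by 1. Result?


0b1000110010001110000001011101111 << 1 = 0b10001100100011100000010111011110 = 2358117854

2358117854


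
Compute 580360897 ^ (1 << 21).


580360897 ^ (1 << 21) = 580360897 ^ 2097152 = 582458049

582458049


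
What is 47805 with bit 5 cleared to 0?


47805 & ~(1 << 5) = 47773

47773


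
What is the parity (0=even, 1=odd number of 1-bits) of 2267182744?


0b10000111001000100111011010011000 has 14 ones => parity 0

0


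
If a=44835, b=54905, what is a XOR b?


44835 ^ 54905 = 31066

31066


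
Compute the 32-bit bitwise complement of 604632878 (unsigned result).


~0b100100000010011111011100101110 = 0b11011011111101100000100011010001 = 3690334417 (32-bit unsigned)

3690334417


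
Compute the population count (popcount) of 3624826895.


0b11011000000011100111100000001111 has 15 set bits

15


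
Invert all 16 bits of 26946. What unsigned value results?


26946 ^ 65535 = 38589

38589


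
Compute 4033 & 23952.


0b111111000001 & 0b101110110010000 = 0b110110000000 = 3456

3456


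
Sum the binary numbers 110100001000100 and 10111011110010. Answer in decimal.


110100001000100 + 10111011110010 = 1001011100110110 = 38710

38710


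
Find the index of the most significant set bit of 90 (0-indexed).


0b1011010. Highest set bit at position 6

6


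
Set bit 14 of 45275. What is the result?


45275 | (1 << 14) = 45275 | 16384 = 61659

61659


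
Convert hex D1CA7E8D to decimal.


D1CA7E8D hex = 3519708813 decimal

3519708813


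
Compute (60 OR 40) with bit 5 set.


Step 1: 60 | 40 = 60
Step 2: 60 | (1 << 5) = 60 | 32 = 60

60


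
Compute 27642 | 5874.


0b110101111111010 | 0b1011011110010 = 0b111111111111010 = 32762

32762


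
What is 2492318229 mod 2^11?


2492318229 & 2047 = 533

533


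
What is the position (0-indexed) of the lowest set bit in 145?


0b10010001. Lowest set bit at position 0

0


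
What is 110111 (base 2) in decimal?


110111 in decimal = 55

55


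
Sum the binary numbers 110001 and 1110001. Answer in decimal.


110001 + 1110001 = 10100010 = 162

162


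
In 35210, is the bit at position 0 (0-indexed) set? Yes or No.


0b1000100110001010, bit 0 = 0. No

No


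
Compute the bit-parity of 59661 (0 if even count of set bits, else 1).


0b1110100100001101 has 8 ones => parity 0

0


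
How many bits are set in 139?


0b10001011 has 4 set bits

4


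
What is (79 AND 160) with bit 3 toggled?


Step 1: 79 & 160 = 0
Step 2: 0 ^ (1 << 3) = 0 ^ 8 = 8

8


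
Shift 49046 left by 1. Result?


0b1011111110010110 << 1 = 0b10111111100101100 = 98092

98092


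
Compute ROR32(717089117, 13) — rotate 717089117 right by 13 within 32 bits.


Rotate 0b101010101111011110100101011101 right by 13 (32-bit) = 0b1001010111010010101010111101111 = 1256805871

1256805871


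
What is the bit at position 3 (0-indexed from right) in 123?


0b1111011, position 3 = 1

1


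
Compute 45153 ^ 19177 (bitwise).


0b1011000001100001 ^ 0b100101011101001 = 0b1111101010001000 = 64136

64136


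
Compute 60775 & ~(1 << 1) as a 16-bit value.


60775 & ~(1 << 1) = 60773

60773


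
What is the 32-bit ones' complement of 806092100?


806092100 ^ 4294967295 = 3488875195

3488875195


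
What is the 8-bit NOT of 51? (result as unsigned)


~0b110011 = 0b11001100 = 204 (8-bit unsigned)

204


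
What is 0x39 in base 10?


39 hex = 57 decimal

57


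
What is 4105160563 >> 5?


0b11110100101011111100011101110011 >> 5 = 0b111101001010111111000111011 = 128286267

128286267


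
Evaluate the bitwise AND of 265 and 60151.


0b100001001 & 0b1110101011110111 = 0b1 = 1

1


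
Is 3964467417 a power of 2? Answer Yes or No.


0b11101100010011001111100011011001. Multiple bits set => No

No


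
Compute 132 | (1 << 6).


132 | (1 << 6) = 132 | 64 = 196

196


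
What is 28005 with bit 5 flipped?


28005 ^ (1 << 5) = 28005 ^ 32 = 27973

27973


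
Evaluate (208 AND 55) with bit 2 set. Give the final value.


Step 1: 208 & 55 = 16
Step 2: 16 | (1 << 2) = 16 | 4 = 20

20


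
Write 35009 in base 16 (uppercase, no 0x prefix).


35009 = 88C1 hex

88C1


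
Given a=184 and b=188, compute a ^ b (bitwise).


184 ^ 188 = 4

4


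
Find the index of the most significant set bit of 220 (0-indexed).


0b11011100. Highest set bit at position 7

7


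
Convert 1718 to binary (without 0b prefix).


1718 = 11010110110 in binary

11010110110


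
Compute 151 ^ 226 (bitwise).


0b10010111 ^ 0b11100010 = 0b1110101 = 117

117


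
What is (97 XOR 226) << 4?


Step 1: 97 ^ 226 = 131
Step 2: 131 << 4 = 2096

2096


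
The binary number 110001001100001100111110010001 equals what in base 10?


110001001100001100111110010001 in decimal = 825282449

825282449


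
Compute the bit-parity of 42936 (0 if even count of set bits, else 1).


0b1010011110111000 has 9 ones => parity 1

1


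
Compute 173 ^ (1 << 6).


173 ^ (1 << 6) = 173 ^ 64 = 237

237


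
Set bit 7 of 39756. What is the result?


39756 | (1 << 7) = 39756 | 128 = 39884

39884


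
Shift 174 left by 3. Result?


0b10101110 << 3 = 0b10101110000 = 1392

1392


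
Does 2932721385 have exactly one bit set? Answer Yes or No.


0b10101110110011011100011011101001. Multiple bits set => No

No


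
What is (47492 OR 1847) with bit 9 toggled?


Step 1: 47492 | 1847 = 49079
Step 2: 49079 ^ (1 << 9) = 49079 ^ 512 = 48567

48567


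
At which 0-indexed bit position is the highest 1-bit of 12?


0b1100. Highest set bit at position 3

3


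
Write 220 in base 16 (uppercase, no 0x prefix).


220 = DC hex

DC


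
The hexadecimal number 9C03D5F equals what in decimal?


9C03D5F hex = 163593567 decimal

163593567


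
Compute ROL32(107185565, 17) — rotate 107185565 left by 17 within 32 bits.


Rotate 0b110011000111000010110011101 left by 17 (32-bit) = 0b1011001110100000110011000111 = 188353735

188353735


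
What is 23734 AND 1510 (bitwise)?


0b101110010110110 & 0b10111100110 = 0b10010100110 = 1190

1190


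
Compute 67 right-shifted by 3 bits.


0b1000011 >> 3 = 0b1000 = 8

8


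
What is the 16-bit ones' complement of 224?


224 ^ 65535 = 65311

65311


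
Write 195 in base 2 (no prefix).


195 = 11000011 in binary

11000011


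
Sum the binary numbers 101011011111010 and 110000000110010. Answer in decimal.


101011011111010 + 110000000110010 = 1011011100101100 = 46892

46892


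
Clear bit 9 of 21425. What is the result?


21425 & ~(1 << 9) = 20913

20913


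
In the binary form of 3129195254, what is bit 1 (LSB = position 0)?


0b10111010100000111011101011110110, position 1 = 1

1


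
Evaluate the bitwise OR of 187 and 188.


0b10111011 | 0b10111100 = 0b10111111 = 191

191


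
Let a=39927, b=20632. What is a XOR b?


39927 ^ 20632 = 52079

52079


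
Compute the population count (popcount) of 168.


0b10101000 has 3 set bits

3


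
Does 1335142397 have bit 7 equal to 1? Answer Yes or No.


0b1001111100101001010011111111101, bit 7 = 1. Yes

Yes


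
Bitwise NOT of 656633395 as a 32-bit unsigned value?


~0b100111001000110110111000110011 = 0b11011000110111001001000111001100 = 3638333900 (32-bit unsigned)

3638333900


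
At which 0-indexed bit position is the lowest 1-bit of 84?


0b1010100. Lowest set bit at position 2

2


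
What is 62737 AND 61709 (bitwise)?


0b1111010100010001 & 0b1111000100001101 = 0b1111000100000001 = 61697

61697


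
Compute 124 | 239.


0b1111100 | 0b11101111 = 0b11111111 = 255

255


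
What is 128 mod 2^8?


128 & 255 = 128

128


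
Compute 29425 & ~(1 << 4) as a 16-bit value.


29425 & ~(1 << 4) = 29409

29409


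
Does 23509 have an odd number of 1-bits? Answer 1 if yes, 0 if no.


0b101101111010101 has 10 ones => parity 0

0


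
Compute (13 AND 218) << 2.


Step 1: 13 & 218 = 8
Step 2: 8 << 2 = 32

32


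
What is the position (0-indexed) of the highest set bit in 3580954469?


0b11010101011100010000011101100101. Highest set bit at position 31

31


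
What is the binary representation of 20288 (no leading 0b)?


20288 = 100111101000000 in binary

100111101000000


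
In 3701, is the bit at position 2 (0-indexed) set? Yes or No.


0b111001110101, bit 2 = 1. Yes

Yes


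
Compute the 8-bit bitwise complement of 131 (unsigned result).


~0b10000011 = 0b1111100 = 124 (8-bit unsigned)

124


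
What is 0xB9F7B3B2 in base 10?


B9F7B3B2 hex = 3120018354 decimal

3120018354


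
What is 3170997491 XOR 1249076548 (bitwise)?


0b10111101000000011001010011110011 ^ 0b1001010011100110110010101000100 = 0b11110111011100101111000110110111 = 4151505335

4151505335


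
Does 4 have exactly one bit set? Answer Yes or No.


0b100. Only one bit set => Yes

Yes


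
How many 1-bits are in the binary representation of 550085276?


0b100000110010011010001010011100 has 12 set bits

12


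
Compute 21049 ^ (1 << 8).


21049 ^ (1 << 8) = 21049 ^ 256 = 21305

21305


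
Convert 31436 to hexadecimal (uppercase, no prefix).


31436 = 7ACC hex

7ACC


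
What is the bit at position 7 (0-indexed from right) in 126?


0b1111110, position 7 = 0

0


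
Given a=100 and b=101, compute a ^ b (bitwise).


100 ^ 101 = 1

1


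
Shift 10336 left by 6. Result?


0b10100001100000 << 6 = 0b10100001100000000000 = 661504

661504


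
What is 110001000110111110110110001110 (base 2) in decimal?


110001000110111110110110001110 in decimal = 823913870

823913870


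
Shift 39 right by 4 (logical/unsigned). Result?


0b100111 >> 4 = 0b10 = 2

2


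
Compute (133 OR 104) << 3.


Step 1: 133 | 104 = 237
Step 2: 237 << 3 = 1896

1896


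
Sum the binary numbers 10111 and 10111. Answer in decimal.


10111 + 10111 = 101110 = 46

46


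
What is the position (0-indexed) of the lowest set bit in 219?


0b11011011. Lowest set bit at position 0

0


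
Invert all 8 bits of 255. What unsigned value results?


255 ^ 255 = 0

0


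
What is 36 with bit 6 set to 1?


36 | (1 << 6) = 36 | 64 = 100

100


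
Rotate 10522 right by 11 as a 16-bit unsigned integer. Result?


Rotate 0b10100100011010 right by 11 (16-bit) = 0b10001101000101 = 9029

9029


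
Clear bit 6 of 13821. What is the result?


13821 & ~(1 << 6) = 13757

13757


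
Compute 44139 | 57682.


0b1010110001101011 | 0b1110000101010010 = 0b1110110101111011 = 60795

60795


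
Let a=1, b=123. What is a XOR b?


1 ^ 123 = 122

122


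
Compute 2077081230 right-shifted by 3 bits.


0b1111011110011011011111010001110 >> 3 = 0b1111011110011011011111010001 = 259635153

259635153


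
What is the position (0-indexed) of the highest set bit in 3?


0b11. Highest set bit at position 1

1


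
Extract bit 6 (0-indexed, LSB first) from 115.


0b1110011, position 6 = 1

1


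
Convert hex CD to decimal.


CD hex = 205 decimal

205


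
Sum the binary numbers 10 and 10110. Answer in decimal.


10 + 10110 = 11000 = 24

24


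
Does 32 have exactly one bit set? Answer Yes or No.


0b100000. Only one bit set => Yes

Yes


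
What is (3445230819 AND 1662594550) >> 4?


Step 1: 3445230819 & 1662594550 = 1092095202
Step 2: 1092095202 >> 4 = 68255950

68255950


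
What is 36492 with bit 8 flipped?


36492 ^ (1 << 8) = 36492 ^ 256 = 36748

36748


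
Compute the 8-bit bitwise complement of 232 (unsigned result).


~0b11101000 = 0b10111 = 23 (8-bit unsigned)

23


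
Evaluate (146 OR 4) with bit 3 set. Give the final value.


Step 1: 146 | 4 = 150
Step 2: 150 | (1 << 3) = 150 | 8 = 158

158


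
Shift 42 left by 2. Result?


0b101010 << 2 = 0b10101000 = 168

168


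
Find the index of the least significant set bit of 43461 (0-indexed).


0b1010100111000101. Lowest set bit at position 0

0


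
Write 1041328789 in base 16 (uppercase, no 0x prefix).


1041328789 = 3E116A95 hex

3E116A95


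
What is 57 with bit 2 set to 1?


57 | (1 << 2) = 57 | 4 = 61

61
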